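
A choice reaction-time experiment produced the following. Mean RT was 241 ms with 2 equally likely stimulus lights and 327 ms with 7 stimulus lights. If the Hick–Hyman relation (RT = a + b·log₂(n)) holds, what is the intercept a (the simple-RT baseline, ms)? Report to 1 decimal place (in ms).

193.4 ms

The slope on a log₂ axis is (327 − 241) / (2.8074 − 1) = 47.583 ms/bit.
Intercept: a = 241 − 47.583·log₂(2) = 193.417 ms.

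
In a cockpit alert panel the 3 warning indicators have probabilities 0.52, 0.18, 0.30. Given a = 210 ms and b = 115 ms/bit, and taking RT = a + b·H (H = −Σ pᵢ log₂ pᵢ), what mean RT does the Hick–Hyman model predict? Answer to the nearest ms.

Entropy contributions −pᵢ log₂ pᵢ: 0.4906, 0.4453, 0.5211; sum H = 1.4570 bits.
RT = a + bH = 210 + 115·1.4570 = 377.55 ms.

378 ms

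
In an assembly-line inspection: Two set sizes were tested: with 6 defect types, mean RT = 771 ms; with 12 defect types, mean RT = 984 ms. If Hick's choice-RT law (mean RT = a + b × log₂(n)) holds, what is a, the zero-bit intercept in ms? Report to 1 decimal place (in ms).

Slope: b = (984 − 771) / (log₂ 12 − log₂ 6) = 213/1.0000 = 213.000 ms/bit.
Intercept: a = 771 − 213.000·log₂(6) = 220.403 ms.

220.4 ms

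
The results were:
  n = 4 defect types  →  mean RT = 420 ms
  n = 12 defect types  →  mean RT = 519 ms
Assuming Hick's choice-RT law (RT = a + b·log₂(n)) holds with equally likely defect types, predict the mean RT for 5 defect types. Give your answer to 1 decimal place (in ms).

440.1 ms

With log₂ n on the abscissa the relation is linear; from the two conditions:
  b = (519 − 420) / (log₂ 12 − log₂ 4) = 99 / (3.5850 − 2) = 62.462 ms/bit
  a = 420 − 62.462 × 2 = 295.076 ms
Then RT(5) = 295.076 + 62.462 × log₂ 5 = 295.076 + 62.462 × 2.3219 ≈ 440.108 ms.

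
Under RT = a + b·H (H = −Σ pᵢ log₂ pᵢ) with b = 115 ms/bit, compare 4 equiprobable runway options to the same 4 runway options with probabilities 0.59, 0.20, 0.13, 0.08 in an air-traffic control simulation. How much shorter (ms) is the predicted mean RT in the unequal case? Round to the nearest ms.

The RT saving is b·ΔH. Equiprobable H₀ = log₂(4) = 2.0000 bits; with the given probabilities H = 1.5877 bits.
b·(H₀ − H) = 115 × (2.0000 − 1.5877) = 47.42 ms.

47 ms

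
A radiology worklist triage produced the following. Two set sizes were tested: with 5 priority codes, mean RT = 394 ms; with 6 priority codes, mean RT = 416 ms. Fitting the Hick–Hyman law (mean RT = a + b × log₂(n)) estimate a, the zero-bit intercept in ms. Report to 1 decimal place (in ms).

Slope: b = (416 − 394) / (log₂ 6 − log₂ 5) = 22/0.2630 = 83.639 ms/bit.
Intercept: a = 394 − 83.639·log₂(5) = 199.796 ms.

199.8 ms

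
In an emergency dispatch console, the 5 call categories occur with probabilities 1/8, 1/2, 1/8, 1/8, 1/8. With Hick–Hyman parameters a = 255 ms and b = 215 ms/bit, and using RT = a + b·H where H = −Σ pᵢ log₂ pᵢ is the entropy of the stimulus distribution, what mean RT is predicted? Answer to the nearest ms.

685 ms

Each term −pᵢ log₂ pᵢ: 0.125·3 + 0.5·1 + 0.125·3 + 0.125·3 + 0.125·3; summed, H = 2.000 bits.
Mean RT = a + bH = 255 + 215·2.000 = 685.00 ms.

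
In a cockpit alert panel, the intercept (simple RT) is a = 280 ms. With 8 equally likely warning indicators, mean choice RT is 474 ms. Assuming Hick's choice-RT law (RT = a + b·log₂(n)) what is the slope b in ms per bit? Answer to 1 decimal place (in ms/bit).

64.7 ms/bit

log₂(8) = 3 bits.
b = (RT − a)/log₂ n = (474 − 280) / 3 = 64.667 ms/bit.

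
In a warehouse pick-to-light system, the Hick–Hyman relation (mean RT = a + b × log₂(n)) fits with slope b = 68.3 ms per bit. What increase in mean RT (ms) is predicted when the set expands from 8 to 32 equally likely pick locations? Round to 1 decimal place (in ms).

The intercept a cancels: ΔRT = b·(log₂ n₂ − log₂ n₁) = b·log₂(n₂/n₁).
log₂(32) − log₂(8) = log₂(32/8) = log₂(4) = 2.
ΔRT = 68.3 × 2.0000 = 136.600 ms.

136.6 ms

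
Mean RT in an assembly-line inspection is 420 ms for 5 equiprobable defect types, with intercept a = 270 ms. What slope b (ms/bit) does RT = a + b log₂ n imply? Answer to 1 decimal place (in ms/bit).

64.6 ms/bit

b = (420 − 270) / log₂(5) = 150 / 2.3219 = 64.601 ms/bit.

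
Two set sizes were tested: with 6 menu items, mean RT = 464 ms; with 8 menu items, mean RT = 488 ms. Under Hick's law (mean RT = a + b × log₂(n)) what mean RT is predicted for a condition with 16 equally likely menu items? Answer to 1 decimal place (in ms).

With log₂ n on the abscissa the relation is linear; from the two conditions:
  b = (488 − 464) / (log₂ 8 − log₂ 6) = 24 / (3 − 2.5850) = 57.826 ms/bit
  a = 464 − 57.826 × 2.5850 = 314.522 ms
Then RT(16) = 314.522 + 57.826 × log₂ 16 = 314.522 + 57.826 × 4 ≈ 545.826 ms.

545.8 ms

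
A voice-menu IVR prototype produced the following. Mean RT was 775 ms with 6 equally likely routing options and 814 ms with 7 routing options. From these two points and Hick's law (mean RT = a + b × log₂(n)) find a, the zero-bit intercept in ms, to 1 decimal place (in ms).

b = (RT₂ − RT₁)/(log₂ n₂ − log₂ n₁) = (814 − 775)/(2.8074 − 2.5850) = 175.366 ms/bit.
a = RT₁ − b·log₂ n₁ = 775 − 175.366 × 2.5850 = 321.686 ms.

321.7 ms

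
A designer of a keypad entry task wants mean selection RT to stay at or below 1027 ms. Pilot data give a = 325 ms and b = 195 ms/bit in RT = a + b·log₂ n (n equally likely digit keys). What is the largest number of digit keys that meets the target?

12

195·log₂ n ≤ 1027 − 325 = 702, giving log₂ n ≤ 3.6000 and n ≤ 12.126. The largest whole number is 12.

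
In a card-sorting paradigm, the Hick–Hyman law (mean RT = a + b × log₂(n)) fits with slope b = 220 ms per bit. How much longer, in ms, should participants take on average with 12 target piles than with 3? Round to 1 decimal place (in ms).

440.0 ms

ΔRT = (a + b log₂ n₂) − (a + b log₂ n₁) = b·(log₂ n₂ − log₂ n₁).
log₂(12) − log₂(3) = log₂(12/3) = log₂(4) = 2.
ΔRT = 220 × 2.0000 = 440.000 ms.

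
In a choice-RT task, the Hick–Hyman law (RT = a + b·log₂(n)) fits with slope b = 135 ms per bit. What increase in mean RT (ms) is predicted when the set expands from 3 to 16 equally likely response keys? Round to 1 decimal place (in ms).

326.0 ms

The intercept a cancels: ΔRT = b·(log₂ n₂ − log₂ n₁) = b·log₂(n₂/n₁).
log₂(16) − log₂(3) = 4 − 1.5850 = 2.4150.
ΔRT = 135 × 2.4150 = 326.030 ms.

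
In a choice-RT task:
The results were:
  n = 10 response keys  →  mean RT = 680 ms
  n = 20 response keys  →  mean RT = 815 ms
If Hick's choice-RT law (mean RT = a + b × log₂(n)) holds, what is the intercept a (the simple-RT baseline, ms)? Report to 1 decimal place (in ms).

b = (RT₂ − RT₁)/(log₂ n₂ − log₂ n₁) = (815 − 680)/(4.3219 − 3.3219) = 135.000 ms/bit.
a = RT₁ − b·log₂ n₁ = 680 − 135.000 × 3.3219 = 231.540 ms.

231.5 ms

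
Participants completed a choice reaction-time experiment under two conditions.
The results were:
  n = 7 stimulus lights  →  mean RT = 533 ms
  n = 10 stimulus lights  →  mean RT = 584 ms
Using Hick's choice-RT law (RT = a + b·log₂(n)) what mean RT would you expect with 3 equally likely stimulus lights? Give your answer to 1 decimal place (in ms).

411.8 ms

Fit slope and intercept:
  b = (584 − 533) / (log₂ 10 − log₂ 7) = 51 / (3.3219 − 2.8074) = 99.111 ms/bit
  a = 533 − 99.111 × 2.8074 = 254.759 ms
Then RT(3) = 254.759 + 99.111 × log₂ 3 = 254.759 + 99.111 × 1.5850 ≈ 411.847 ms.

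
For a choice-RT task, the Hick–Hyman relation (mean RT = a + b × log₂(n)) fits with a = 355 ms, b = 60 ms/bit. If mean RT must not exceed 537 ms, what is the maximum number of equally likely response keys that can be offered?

8

60·log₂ n ≤ 537 − 355 = 182, giving log₂ n ≤ 3.0333 and n ≤ 8.187. The largest whole number is 8.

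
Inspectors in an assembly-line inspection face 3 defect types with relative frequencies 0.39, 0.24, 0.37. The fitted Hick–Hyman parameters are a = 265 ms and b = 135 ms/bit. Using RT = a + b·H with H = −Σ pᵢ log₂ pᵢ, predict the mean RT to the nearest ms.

H = 0.39·log₂(1/0.39) + 0.24·log₂(1/0.24) + 0.37·log₂(1/0.37) = 1.5547 bits.
RT = 265 + 135 × 1.5547 = 474.88 ms.

475 ms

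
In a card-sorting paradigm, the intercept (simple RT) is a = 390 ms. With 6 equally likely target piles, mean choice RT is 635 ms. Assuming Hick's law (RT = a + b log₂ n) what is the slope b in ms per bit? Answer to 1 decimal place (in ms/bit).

94.8 ms/bit

6 alternatives carry log₂ 6 = 2.5850 bits; the choice cost is 635 − 390 = 245 ms, so b = 245/2.5850 = 94.779 ms/bit.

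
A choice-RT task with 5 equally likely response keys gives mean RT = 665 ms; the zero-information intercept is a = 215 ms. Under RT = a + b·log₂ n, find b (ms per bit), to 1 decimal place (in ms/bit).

5 alternatives carry log₂ 5 = 2.3219 bits; the choice cost is 665 − 215 = 450 ms, so b = 450/2.3219 = 193.804 ms/bit.

193.8 ms/bit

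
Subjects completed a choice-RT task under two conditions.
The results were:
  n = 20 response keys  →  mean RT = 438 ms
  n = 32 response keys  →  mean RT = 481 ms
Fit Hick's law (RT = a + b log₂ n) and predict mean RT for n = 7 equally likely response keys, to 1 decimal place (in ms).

RT is linear in log₂ n, so two points fix the line:
  b = (481 − 438) / (log₂ 32 − log₂ 20) = 43 / (5 − 4.3219) = 63.415 ms/bit
  a = 438 − 63.415 × 4.3219 = 163.924 ms
Then RT(7) = 163.924 + 63.415 × log₂ 7 = 163.924 + 63.415 × 2.8074 ≈ 341.953 ms.

342.0 ms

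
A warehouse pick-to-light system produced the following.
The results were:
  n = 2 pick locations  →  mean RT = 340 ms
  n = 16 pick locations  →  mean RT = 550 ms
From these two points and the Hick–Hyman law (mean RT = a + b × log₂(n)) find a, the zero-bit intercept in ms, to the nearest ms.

The slope on a log₂ axis is (550 − 340) / (4 − 1) = 70 ms/bit.
a = RT₁ − b·log₂ n₁ = 340 − 70 × 1 = 270.000 ms.

270 ms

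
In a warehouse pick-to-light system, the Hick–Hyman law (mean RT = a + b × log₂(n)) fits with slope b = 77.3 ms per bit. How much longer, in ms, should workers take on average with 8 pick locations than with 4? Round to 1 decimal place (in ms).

ΔRT = (a + b log₂ n₂) − (a + b log₂ n₁) = b·(log₂ n₂ − log₂ n₁).
log₂(8) − log₂(4) = log₂(8/4) = log₂(2) = 1.
ΔRT = 77.3 × 1.0000 = 77.300 ms.

77.3 ms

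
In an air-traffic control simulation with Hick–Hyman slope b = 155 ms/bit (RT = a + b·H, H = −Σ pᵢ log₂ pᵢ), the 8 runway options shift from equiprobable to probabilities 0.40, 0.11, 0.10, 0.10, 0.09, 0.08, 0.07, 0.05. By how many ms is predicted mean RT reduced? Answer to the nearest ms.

57 ms

The RT saving is b·ΔH. Equiprobable H₀ = log₂(8) = 3.0000 bits; with the given probabilities H = 2.6323 bits.
b·(H₀ − H) = 155 × (3.0000 − 2.6323) = 57.00 ms.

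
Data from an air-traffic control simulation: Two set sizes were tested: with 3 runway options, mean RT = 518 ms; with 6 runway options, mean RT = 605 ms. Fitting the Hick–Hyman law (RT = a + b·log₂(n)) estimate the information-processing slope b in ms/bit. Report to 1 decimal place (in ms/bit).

Slope: b = (605 − 518) / (log₂ 6 − log₂ 3) = 87/1.0000 = 87.000 ms/bit.

87.0 ms/bit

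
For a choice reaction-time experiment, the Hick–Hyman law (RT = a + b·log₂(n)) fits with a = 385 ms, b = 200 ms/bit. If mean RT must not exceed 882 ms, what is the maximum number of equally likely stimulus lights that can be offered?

5

Set 385 + 200·log₂ n ≤ 882 → log₂ n ≤ (882 − 385)/200 = 2.4850.
So n ≤ 2^2.4850 = 5.598; the largest integer n is 5.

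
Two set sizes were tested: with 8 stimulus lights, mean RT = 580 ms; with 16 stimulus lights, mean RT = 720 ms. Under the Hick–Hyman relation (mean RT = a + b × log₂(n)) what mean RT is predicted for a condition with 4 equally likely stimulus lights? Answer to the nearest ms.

440 ms

Fit slope and intercept:
  b = (720 − 580) / (log₂ 16 − log₂ 8) = 140 / (4 − 3) = 140 ms/bit
  a = 580 − 140 × 3 = 160 ms
Then RT(4) = 160 + 140 × log₂ 4 = 160 + 140 × 2 ≈ 440.000 ms.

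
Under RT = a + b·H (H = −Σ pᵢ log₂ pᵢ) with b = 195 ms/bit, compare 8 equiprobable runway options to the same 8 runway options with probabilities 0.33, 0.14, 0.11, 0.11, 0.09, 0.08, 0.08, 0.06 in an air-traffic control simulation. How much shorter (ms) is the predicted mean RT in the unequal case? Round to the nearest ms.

The RT saving is b·ΔH. Equiprobable H₀ = log₂(8) = 3.0000 bits; with the given probabilities H = 2.7647 bits.
b·(H₀ − H) = 195 × (3.0000 − 2.7647) = 45.88 ms.

46 ms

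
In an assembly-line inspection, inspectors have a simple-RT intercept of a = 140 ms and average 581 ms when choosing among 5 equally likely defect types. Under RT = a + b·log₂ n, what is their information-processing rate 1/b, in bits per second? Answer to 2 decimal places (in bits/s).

Choice component = 581 − 140 = 441 ms over log₂(5) = 2.3219 bits.
b = 441 / 2.3219 = 189.928 ms/bit, so 1/b = 5.265 bits/s.

5.27 bits/s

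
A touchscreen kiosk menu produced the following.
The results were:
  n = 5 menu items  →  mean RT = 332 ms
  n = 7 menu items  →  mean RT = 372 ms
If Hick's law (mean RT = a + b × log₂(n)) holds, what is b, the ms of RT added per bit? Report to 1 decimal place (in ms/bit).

82.4 ms/bit

b = (RT₂ − RT₁)/(log₂ n₂ − log₂ n₁) = (372 − 332)/(2.8074 − 2.3219) = 82.402 ms/bit.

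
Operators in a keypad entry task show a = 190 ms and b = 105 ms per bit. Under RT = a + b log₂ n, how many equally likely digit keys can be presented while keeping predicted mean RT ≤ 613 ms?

Information budget: (613 − 190)/105 = 4.0286 bits, so n ≤ 2^4.0286 = 16.320 → at most 16.

16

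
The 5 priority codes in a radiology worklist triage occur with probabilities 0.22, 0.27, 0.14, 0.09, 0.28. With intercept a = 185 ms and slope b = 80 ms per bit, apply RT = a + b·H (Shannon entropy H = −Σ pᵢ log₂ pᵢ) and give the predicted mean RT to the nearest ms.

362 ms

Entropy contributions −pᵢ log₂ pᵢ: 0.4806, 0.5100, 0.3971, 0.3127, 0.5142; sum H = 2.2146 bits.
RT = a + bH = 185 + 80·2.2146 = 362.17 ms.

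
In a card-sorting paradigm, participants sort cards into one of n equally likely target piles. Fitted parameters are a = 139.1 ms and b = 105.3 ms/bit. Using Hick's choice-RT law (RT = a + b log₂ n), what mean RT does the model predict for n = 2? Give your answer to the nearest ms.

244 ms

log₂(2) = 1 bits, so RT = 139.1 + 105.3 × 1 ≈ 244.400 ms.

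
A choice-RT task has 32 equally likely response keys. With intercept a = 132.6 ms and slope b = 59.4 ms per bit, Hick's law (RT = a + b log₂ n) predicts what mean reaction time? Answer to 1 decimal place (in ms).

log₂(32) = 5 bits, so RT = 132.6 + 59.4 × 5 ≈ 429.600 ms.

429.6 ms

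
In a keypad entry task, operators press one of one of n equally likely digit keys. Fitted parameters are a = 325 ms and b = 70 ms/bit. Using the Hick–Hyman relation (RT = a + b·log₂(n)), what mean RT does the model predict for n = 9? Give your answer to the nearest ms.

547 ms

log₂(9) = 3.1699 bits, so RT = 325 + 70 × 3.1699 ≈ 546.895 ms.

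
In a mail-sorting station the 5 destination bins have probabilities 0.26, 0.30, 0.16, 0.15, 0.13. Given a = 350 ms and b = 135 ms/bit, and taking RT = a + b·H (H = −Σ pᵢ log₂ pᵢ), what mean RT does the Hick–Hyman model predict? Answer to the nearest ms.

H = 0.26·log₂(1/0.26) + 0.30·log₂(1/0.30) + 0.16·log₂(1/0.16) + 0.15·log₂(1/0.15) + 0.13·log₂(1/0.13) = 2.2426 bits.
RT = 350 + 135 × 2.2426 = 652.75 ms.

653 ms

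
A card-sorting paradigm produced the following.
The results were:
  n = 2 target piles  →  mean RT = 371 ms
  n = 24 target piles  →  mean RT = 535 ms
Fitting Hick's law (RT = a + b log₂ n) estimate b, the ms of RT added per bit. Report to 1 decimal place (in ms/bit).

45.7 ms/bit

Slope: b = (535 − 371) / (log₂ 24 − log₂ 2) = 164/3.5850 = 45.747 ms/bit.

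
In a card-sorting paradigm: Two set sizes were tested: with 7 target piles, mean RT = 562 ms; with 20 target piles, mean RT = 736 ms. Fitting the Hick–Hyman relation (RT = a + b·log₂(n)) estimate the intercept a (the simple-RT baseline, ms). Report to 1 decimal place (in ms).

239.5 ms

The slope on a log₂ axis is (736 − 562) / (4.3219 − 2.8074) = 114.884 ms/bit.
Intercept: a = 562 − 114.884·log₂(7) = 239.480 ms.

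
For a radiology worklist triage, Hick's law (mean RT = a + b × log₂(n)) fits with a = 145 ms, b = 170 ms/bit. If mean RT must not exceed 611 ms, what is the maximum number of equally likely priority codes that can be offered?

6

170·log₂ n ≤ 611 − 145 = 466, giving log₂ n ≤ 2.7412 and n ≤ 6.686. The largest whole number is 6.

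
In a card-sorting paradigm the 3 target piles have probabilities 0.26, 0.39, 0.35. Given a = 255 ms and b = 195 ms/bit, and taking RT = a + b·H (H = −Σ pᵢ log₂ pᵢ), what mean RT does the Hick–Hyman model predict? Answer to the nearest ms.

560 ms

H = 0.26·log₂(1/0.26) + 0.39·log₂(1/0.39) + 0.35·log₂(1/0.35) = 1.5652 bits.
RT = 255 + 195 × 1.5652 = 560.21 ms.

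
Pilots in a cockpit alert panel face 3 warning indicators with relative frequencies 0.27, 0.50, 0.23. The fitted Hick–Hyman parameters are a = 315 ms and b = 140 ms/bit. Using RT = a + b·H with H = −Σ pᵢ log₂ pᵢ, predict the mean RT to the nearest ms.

H = 0.27·log₂(1/0.27) + 0.50·log₂(1/0.50) + 0.23·log₂(1/0.23) = 1.4977 bits.
RT = 315 + 140 × 1.4977 = 524.68 ms.

525 ms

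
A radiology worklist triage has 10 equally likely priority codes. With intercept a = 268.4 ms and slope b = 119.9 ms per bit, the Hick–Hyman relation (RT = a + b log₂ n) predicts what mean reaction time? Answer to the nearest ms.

667 ms

log₂(10) = 3.3219 bits, so RT = 268.4 + 119.9 × 3.3219 ≈ 666.699 ms.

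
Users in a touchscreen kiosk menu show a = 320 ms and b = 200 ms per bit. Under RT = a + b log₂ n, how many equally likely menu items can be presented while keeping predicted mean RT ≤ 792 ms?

Set 320 + 200·log₂ n ≤ 792 → log₂ n ≤ (792 − 320)/200 = 2.3600.
So n ≤ 2^2.3600 = 5.134; the largest integer n is 5.

5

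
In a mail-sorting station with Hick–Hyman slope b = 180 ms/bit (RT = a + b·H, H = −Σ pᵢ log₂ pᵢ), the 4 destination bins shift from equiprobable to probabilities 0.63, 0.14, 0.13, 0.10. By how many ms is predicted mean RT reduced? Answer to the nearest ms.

Equiprobable entropy H₀ = log₂ 4 = 2.0000 bits.
Skewed entropy H = −Σ pᵢ log₂ pᵢ = 1.5319 bits.
ΔRT = b·(H₀ − H) = 180 × 0.4681 = 84.26 ms.

84 ms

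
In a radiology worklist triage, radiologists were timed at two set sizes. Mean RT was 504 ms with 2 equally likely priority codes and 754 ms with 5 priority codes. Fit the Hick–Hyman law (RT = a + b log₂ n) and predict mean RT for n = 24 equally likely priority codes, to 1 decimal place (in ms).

Fit slope and intercept:
  b = (754 − 504) / (log₂ 5 − log₂ 2) = 250 / (2.3219 − 1) = 189.118 ms/bit
  a = 504 − 189.118 × 1 = 314.882 ms
Then RT(24) = 314.882 + 189.118 × log₂ 24 = 314.882 + 189.118 × 4.5850 ≈ 1181.980 ms.

1182.0 ms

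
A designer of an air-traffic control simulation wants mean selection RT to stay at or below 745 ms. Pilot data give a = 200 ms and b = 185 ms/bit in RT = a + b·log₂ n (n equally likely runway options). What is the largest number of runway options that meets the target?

185·log₂ n ≤ 745 − 200 = 545, giving log₂ n ≤ 2.9459 and n ≤ 7.706. The largest whole number is 7.

7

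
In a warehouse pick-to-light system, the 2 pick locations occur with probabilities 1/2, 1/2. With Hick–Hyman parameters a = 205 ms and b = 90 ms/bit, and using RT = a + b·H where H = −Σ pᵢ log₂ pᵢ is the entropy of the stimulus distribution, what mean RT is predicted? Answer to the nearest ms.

295 ms

H = −Σ pᵢ log₂ pᵢ = 0.5·1 + 0.5·1 = 1.000 bits.
RT = 205 + 90 × 1.000 = 295.00 ms.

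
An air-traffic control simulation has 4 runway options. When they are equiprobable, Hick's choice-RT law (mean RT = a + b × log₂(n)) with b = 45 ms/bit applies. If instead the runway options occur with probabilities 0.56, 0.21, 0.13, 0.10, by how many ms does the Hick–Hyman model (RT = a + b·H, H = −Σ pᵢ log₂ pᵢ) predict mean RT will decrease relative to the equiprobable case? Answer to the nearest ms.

15 ms

The RT saving is b·ΔH. Equiprobable H₀ = log₂(4) = 2.0000 bits; with the given probabilities H = 1.6561 bits.
b·(H₀ − H) = 45 × (2.0000 − 1.6561) = 15.48 ms.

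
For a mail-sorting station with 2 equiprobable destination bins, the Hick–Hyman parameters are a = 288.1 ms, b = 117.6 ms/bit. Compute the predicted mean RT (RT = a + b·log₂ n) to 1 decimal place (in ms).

405.7 ms

log₂(2) = 1 bits, so RT = 288.1 + 117.6 × 1 ≈ 405.700 ms.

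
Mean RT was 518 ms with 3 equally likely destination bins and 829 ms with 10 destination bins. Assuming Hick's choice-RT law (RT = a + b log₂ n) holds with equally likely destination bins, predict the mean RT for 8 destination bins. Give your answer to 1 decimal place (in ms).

Solve the two-equation system in a and b:
  b = (829 − 518) / (log₂ 10 − log₂ 3) = 311 / (3.3219 − 1.5850) = 179.048 ms/bit
  a = 518 − 179.048 × 1.5850 = 234.216 ms
Then RT(8) = 234.216 + 179.048 × log₂ 8 = 234.216 + 179.048 × 3 ≈ 771.359 ms.

771.4 ms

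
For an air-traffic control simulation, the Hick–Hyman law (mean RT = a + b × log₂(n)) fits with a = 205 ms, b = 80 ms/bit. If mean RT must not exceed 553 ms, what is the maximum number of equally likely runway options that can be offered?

20

80·log₂ n ≤ 553 − 205 = 348, giving log₂ n ≤ 4.3500 and n ≤ 20.393. The largest whole number is 20.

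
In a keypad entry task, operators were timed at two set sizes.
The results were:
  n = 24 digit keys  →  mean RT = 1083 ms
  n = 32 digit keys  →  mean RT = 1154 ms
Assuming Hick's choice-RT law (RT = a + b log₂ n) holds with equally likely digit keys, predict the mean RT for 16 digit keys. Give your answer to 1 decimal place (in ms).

982.9 ms

RT is linear in log₂ n, so two points fix the line:
  b = (1154 − 1083) / (log₂ 32 − log₂ 24) = 71 / (5 − 4.5850) = 171.069 ms/bit
  a = 1083 − 171.069 × 4.5850 = 298.656 ms
Then RT(16) = 298.656 + 171.069 × log₂ 16 = 298.656 + 171.069 × 4 ≈ 982.931 ms.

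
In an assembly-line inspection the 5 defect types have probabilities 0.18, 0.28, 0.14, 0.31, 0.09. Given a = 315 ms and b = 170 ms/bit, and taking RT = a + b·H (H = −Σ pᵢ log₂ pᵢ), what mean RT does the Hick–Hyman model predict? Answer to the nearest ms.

H = 0.18·log₂(1/0.18) + 0.28·log₂(1/0.28) + 0.14·log₂(1/0.14) + 0.31·log₂(1/0.31) + 0.09·log₂(1/0.09) = 2.1931 bits.
RT = 315 + 170 × 2.1931 = 687.82 ms.

688 ms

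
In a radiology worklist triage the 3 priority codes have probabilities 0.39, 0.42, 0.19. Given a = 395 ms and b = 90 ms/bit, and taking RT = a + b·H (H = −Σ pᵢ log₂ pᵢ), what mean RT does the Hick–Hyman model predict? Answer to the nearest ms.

Entropy contributions −pᵢ log₂ pᵢ: 0.5298, 0.5256, 0.4552; sum H = 1.5107 bits.
RT = a + bH = 395 + 90·1.5107 = 530.96 ms.

531 ms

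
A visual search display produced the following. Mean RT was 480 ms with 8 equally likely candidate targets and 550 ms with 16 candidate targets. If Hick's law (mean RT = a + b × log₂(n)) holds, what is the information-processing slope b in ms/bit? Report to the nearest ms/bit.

70 ms/bit

b = (RT₂ − RT₁)/(log₂ n₂ − log₂ n₁) = (550 − 480)/(4 − 3) = 70 ms/bit.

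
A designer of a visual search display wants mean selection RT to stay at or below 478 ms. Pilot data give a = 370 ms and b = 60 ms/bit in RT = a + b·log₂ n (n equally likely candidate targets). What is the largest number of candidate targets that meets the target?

3

Information budget: (478 − 370)/60 = 1.8000 bits, so n ≤ 2^1.8000 = 3.482 → at most 3.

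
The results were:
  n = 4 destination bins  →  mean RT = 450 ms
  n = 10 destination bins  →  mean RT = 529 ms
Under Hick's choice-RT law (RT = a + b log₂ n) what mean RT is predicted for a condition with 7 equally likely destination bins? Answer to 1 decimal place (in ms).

498.2 ms

RT is linear in log₂ n, so two points fix the line:
  b = (529 − 450) / (log₂ 10 − log₂ 4) = 79 / (3.3219 − 2) = 59.761 ms/bit
  a = 450 − 59.761 × 2 = 330.478 ms
Then RT(7) = 330.478 + 59.761 × log₂ 7 = 330.478 + 59.761 × 2.8074 ≈ 498.248 ms.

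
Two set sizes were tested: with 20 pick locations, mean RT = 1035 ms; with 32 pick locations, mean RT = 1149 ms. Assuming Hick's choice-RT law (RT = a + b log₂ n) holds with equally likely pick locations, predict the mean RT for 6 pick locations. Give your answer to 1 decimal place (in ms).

Solve the two-equation system in a and b:
  b = (1149 − 1035) / (log₂ 32 − log₂ 20) = 114 / (5 − 4.3219) = 168.124 ms/bit
  a = 1035 − 168.124 × 4.3219 = 308.381 ms
Then RT(6) = 308.381 + 168.124 × log₂ 6 = 308.381 + 168.124 × 2.5850 ≈ 742.975 ms.

743.0 ms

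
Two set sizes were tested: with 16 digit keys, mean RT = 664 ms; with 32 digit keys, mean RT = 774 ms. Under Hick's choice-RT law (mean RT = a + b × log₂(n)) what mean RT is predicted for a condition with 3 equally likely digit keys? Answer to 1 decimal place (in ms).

398.3 ms

With log₂ n on the abscissa the relation is linear; from the two conditions:
  b = (774 − 664) / (log₂ 32 − log₂ 16) = 110 / (5 − 4) = 110.000 ms/bit
  a = 664 − 110.000 × 4 = 224.000 ms
Then RT(3) = 224.000 + 110.000 × log₂ 3 = 224.000 + 110.000 × 1.5850 ≈ 398.346 ms.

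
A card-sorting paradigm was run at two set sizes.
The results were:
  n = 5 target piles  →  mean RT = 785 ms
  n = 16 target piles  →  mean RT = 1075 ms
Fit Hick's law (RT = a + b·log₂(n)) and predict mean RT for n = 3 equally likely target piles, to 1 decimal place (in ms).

657.6 ms

Solve the two-equation system in a and b:
  b = (1075 − 785) / (log₂ 16 − log₂ 5) = 290 / (4 − 2.3219) = 172.817 ms/bit
  a = 785 − 172.817 × 2.3219 = 383.730 ms
Then RT(3) = 383.730 + 172.817 × log₂ 3 = 383.730 + 172.817 × 1.5850 ≈ 657.640 ms.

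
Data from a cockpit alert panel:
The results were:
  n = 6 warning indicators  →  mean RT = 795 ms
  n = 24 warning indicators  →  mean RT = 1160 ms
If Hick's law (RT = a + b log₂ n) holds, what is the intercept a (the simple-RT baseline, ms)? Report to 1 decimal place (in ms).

323.2 ms

b = (RT₂ − RT₁)/(log₂ n₂ − log₂ n₁) = (1160 − 795)/(4.5850 − 2.5850) = 182.500 ms/bit.
a = RT₁ − b·log₂ n₁ = 795 − 182.500 × 2.5850 = 323.244 ms.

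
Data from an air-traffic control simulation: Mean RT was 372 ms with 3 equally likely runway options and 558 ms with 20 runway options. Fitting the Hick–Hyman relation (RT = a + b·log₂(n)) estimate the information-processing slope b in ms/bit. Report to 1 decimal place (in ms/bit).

b = (RT₂ − RT₁)/(log₂ n₂ − log₂ n₁) = (558 − 372)/(4.3219 − 1.5850) = 67.958 ms/bit.

68.0 ms/bit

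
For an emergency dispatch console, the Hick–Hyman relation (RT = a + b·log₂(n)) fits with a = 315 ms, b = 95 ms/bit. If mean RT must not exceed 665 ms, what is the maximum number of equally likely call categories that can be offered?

Information budget: (665 − 315)/95 = 3.6842 bits, so n ≤ 2^3.6842 = 12.855 → at most 12.

12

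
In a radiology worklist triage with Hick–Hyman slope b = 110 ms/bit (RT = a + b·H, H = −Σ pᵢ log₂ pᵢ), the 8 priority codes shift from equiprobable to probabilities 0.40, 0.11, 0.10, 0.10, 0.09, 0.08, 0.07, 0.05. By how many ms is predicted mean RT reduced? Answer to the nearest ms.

40 ms

The RT saving is b·ΔH. Equiprobable H₀ = log₂(8) = 3.0000 bits; with the given probabilities H = 2.6323 bits.
b·(H₀ − H) = 110 × (3.0000 − 2.6323) = 40.45 ms.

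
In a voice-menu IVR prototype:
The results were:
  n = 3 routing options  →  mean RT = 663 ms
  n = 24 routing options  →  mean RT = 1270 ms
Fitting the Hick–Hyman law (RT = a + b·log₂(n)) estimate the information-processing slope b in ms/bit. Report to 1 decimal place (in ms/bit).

202.3 ms/bit

The slope on a log₂ axis is (1270 − 663) / (4.5850 − 1.5850) = 202.333 ms/bit.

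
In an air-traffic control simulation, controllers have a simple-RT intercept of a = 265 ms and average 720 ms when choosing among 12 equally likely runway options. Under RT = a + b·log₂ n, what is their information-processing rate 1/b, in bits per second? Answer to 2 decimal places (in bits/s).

7.88 bits/s

Choice component = 720 − 265 = 455 ms over log₂(12) = 3.5850 bits.
b = 455 / 3.5850 = 126.919 ms/bit, so 1/b = 7.879 bits/s.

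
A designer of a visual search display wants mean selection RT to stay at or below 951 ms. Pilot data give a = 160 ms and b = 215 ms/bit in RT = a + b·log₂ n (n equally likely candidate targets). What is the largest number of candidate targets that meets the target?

215·log₂ n ≤ 951 − 160 = 791, giving log₂ n ≤ 3.6791 and n ≤ 12.809. The largest whole number is 12.

12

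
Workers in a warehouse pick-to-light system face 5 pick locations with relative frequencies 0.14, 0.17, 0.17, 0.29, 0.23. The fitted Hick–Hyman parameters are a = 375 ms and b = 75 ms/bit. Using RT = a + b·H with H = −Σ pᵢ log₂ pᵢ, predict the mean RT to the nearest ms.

H = 0.14·log₂(1/0.14) + 0.17·log₂(1/0.17) + 0.17·log₂(1/0.17) + 0.29·log₂(1/0.29) + 0.23·log₂(1/0.23) = 2.2719 bits.
RT = 375 + 75 × 2.2719 = 545.39 ms.

545 ms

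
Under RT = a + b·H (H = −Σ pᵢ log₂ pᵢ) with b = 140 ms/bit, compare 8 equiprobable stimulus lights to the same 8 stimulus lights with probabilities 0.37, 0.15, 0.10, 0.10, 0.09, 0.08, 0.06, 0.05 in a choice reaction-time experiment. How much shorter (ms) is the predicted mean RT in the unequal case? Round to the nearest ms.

46 ms

The RT saving is b·ΔH. Equiprobable H₀ = log₂(8) = 3.0000 bits; with the given probabilities H = 2.6695 bits.
b·(H₀ − H) = 140 × (3.0000 − 2.6695) = 46.28 ms.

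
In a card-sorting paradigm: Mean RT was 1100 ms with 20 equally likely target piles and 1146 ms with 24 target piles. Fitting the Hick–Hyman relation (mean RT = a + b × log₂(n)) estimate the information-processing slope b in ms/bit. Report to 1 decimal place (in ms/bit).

The slope on a log₂ axis is (1146 − 1100) / (4.5850 − 4.3219) = 174.882 ms/bit.

174.9 ms/bit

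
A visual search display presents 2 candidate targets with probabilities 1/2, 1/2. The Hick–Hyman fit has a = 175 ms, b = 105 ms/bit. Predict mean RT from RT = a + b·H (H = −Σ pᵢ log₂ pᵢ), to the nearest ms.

280 ms

H = −Σ pᵢ log₂ pᵢ = 0.5·1 + 0.5·1 = 1.000 bits.
RT = 175 + 105 × 1.000 = 280.00 ms.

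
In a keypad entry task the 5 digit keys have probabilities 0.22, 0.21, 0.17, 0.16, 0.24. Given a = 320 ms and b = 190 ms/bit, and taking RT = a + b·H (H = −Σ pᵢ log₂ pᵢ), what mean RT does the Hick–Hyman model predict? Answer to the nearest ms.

758 ms

H = 0.22·log₂(1/0.22) + 0.21·log₂(1/0.21) + 0.17·log₂(1/0.17) + 0.16·log₂(1/0.16) + 0.24·log₂(1/0.24) = 2.3051 bits.
RT = 320 + 190 × 2.3051 = 757.98 ms.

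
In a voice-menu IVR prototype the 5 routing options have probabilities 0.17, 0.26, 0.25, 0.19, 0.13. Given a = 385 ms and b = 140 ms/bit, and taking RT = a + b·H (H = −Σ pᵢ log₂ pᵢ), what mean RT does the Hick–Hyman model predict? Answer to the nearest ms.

Entropy contributions −pᵢ log₂ pᵢ: 0.4346, 0.5053, 0.5000, 0.4552, 0.3826; sum H = 2.2777 bits.
RT = a + bH = 385 + 140·2.2777 = 703.88 ms.

704 ms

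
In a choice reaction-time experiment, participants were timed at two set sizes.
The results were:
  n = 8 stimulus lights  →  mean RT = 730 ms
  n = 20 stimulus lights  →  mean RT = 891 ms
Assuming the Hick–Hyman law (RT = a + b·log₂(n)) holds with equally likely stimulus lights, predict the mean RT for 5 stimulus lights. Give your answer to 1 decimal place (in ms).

647.4 ms

Solve the two-equation system in a and b:
  b = (891 − 730) / (log₂ 20 − log₂ 8) = 161 / (4.3219 − 3) = 121.792 ms/bit
  a = 730 − 121.792 × 3 = 364.625 ms
Then RT(5) = 364.625 + 121.792 × log₂ 5 = 364.625 + 121.792 × 2.3219 ≈ 647.416 ms.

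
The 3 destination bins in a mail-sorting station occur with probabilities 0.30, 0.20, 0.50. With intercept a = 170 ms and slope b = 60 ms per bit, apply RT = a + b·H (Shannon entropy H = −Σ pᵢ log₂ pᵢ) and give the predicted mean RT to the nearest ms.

H = 0.30·log₂(1/0.30) + 0.20·log₂(1/0.20) + 0.50·log₂(1/0.50) = 1.4855 bits.
RT = 170 + 60 × 1.4855 = 259.13 ms.

259 ms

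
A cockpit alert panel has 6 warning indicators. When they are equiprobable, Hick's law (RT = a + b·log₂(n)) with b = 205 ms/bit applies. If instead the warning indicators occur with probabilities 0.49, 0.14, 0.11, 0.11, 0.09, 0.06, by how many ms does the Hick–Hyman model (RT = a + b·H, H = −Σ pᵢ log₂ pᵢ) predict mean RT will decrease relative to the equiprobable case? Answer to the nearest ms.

Equiprobable entropy H₀ = log₂ 6 = 2.5850 bits.
Skewed entropy H = −Σ pᵢ log₂ pᵢ = 2.1582 bits.
ΔRT = b·(H₀ − H) = 205 × 0.4268 = 87.50 ms.

87 ms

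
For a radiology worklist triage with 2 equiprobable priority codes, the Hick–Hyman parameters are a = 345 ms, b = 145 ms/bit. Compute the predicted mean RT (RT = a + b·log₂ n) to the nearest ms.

log₂(2) = 1 bits, so RT = 345 + 145 × 1 ≈ 490.000 ms.

490 ms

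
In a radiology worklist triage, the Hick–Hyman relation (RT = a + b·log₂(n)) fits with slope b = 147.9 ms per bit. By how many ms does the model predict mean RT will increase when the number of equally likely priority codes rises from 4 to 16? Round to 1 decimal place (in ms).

295.8 ms

ΔRT = (a + b log₂ n₂) − (a + b log₂ n₁) = b·(log₂ n₂ − log₂ n₁).
log₂(16) − log₂(4) = log₂(16/4) = log₂(4) = 2.
ΔRT = 147.9 × 2.0000 = 295.800 ms.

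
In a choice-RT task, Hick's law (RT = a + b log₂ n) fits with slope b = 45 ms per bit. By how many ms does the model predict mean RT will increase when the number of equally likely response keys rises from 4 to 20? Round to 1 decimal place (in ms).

104.5 ms

Only the slope matters, since a is common to both: ΔRT = b·log₂(n₂/n₁).
log₂(20) − log₂(4) = 4.3219 − 2 = 2.3219.
ΔRT = 45 × 2.3219 = 104.487 ms.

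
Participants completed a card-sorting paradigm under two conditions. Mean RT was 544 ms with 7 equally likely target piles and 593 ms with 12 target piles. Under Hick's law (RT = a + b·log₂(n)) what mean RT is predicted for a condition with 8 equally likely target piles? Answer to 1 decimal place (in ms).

556.1 ms

Fit slope and intercept:
  b = (593 − 544) / (log₂ 12 − log₂ 7) = 49 / (3.5850 − 2.8074) = 63.014 ms/bit
  a = 544 − 63.014 × 2.8074 = 367.098 ms
Then RT(8) = 367.098 + 63.014 × log₂ 8 = 367.098 + 63.014 × 3 ≈ 556.139 ms.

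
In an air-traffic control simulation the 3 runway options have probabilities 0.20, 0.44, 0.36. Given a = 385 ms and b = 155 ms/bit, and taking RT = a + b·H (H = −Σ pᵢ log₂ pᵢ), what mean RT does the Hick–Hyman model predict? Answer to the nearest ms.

Entropy contributions −pᵢ log₂ pᵢ: 0.4644, 0.5211, 0.5306; sum H = 1.5161 bits.
RT = a + bH = 385 + 155·1.5161 = 620.00 ms.

620 ms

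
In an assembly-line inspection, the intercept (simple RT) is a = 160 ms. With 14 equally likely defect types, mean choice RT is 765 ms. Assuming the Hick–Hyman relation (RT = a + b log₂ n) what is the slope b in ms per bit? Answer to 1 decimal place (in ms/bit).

b = (765 − 160) / log₂(14) = 605 / 3.8074 = 158.903 ms/bit.

158.9 ms/bit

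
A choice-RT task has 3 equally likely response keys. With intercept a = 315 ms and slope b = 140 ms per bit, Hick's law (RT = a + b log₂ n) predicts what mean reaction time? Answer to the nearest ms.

537 ms

log₂(3) = 1.5850 bits, so RT = 315 + 140 × 1.5850 ≈ 536.895 ms.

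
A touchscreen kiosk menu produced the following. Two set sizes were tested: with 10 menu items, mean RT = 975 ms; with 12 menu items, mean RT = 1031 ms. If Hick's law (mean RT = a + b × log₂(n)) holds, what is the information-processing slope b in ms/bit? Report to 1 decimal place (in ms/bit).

212.9 ms/bit

The slope on a log₂ axis is (1031 − 975) / (3.5850 − 3.3219) = 212.900 ms/bit.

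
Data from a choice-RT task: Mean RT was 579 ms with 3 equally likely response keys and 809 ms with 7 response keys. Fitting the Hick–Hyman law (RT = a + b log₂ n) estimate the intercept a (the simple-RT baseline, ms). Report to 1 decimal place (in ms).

The slope on a log₂ axis is (809 − 579) / (2.8074 − 1.5850) = 188.156 ms/bit.
a = RT₁ − b·log₂ n₁ = 579 − 188.156 × 1.5850 = 280.780 ms.

280.8 ms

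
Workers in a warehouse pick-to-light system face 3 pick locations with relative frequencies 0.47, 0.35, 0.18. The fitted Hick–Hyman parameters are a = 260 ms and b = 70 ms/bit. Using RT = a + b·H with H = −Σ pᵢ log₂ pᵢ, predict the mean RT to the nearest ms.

H = 0.47·log₂(1/0.47) + 0.35·log₂(1/0.35) + 0.18·log₂(1/0.18) = 1.4874 bits.
RT = 260 + 70 × 1.4874 = 364.12 ms.

364 ms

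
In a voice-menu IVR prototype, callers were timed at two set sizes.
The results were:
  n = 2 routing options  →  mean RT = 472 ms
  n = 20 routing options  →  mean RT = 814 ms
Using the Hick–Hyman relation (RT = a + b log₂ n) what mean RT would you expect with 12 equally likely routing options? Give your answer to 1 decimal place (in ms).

738.1 ms

Solve the two-equation system in a and b:
  b = (814 − 472) / (log₂ 20 − log₂ 2) = 342 / (4.3219 − 1) = 102.952 ms/bit
  a = 472 − 102.952 × 1 = 369.048 ms
Then RT(12) = 369.048 + 102.952 × log₂ 12 = 369.048 + 102.952 × 3.5850 ≈ 738.128 ms.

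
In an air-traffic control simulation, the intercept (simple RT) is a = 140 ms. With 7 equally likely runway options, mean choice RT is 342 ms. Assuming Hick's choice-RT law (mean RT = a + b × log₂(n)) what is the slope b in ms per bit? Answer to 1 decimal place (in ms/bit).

72.0 ms/bit

7 alternatives carry log₂ 7 = 2.8074 bits; the choice cost is 342 − 140 = 202 ms, so b = 202/2.8074 = 71.954 ms/bit.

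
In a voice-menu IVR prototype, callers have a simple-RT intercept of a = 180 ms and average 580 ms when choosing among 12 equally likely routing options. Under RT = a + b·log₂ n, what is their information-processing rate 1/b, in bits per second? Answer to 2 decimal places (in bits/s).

8.96 bits/s

b = (580 − 180)/log₂ 12 = 400/3.5850 = 111.577 ms per bit = 0.11158 s/bit; the reciprocal is 8.962 bits/s.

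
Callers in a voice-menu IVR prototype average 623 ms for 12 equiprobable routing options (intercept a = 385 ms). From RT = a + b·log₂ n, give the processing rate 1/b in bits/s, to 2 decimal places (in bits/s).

b = (623 − 385)/log₂ 12 = 238/3.5850 = 66.388 ms per bit = 0.06639 s/bit; the reciprocal is 15.063 bits/s.

15.06 bits/s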